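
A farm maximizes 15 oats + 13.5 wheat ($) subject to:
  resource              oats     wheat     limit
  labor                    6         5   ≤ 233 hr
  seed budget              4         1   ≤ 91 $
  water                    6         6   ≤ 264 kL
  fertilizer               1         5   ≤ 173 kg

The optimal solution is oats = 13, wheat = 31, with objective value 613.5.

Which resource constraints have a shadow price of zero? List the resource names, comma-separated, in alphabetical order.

fertilizer, seed budget

labor: 233/233 (binding)
seed budget: 83/91 (slack 8)
water: 264/264 (binding)
fertilizer: 168/173 (slack 5)
By complementary slackness, a constraint with positive slack has shadow price 0 → fertilizer, seed budget.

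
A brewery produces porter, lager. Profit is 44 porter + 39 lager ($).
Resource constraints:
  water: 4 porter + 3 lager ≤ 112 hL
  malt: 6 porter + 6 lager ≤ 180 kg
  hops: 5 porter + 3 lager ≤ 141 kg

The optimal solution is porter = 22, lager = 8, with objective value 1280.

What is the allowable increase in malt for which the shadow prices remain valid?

44

Binding constraints: water, malt. The basis is B = [[4,3],[6,6]] with det 6.
Per unit increase in malt, x* moves by d = (-0.5, 0.6667).
The basis stays optimal until porter reaches 0; allowable increase = 44 kg.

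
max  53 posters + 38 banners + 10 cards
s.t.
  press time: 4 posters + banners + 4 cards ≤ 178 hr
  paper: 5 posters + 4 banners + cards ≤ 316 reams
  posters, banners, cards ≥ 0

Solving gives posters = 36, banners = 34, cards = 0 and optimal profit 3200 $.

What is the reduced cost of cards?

-7

Both press time and paper are binding at x*.
The binding rows give the dual system: 4·y_press time + 5·y_paper = 53 and 1·y_press time + 4·y_paper = 38.
→ y_press time = 2 and y_paper = 9.
Reduced cost of cards: c₃ − yᵀa₃ = 10 − (2·4 + 9·1) = 10 − 17 = -7.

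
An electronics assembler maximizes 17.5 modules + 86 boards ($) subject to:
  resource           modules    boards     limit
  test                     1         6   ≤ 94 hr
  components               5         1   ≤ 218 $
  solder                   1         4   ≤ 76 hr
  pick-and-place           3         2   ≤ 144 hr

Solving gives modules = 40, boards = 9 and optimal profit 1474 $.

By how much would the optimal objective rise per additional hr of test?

8

Check each constraint at x*: test 94/94 (tight); components 209/218 (slack 9); solder 76/76 (tight); pick-and-place 138/144 (slack 6).
By complementary slackness, y = 0 for the non-binding constraints.
Dual feasibility on the basic columns requires 1·y_test + 1·y_solder = 17.5, 6·y_test + 4·y_solder = 86.
This yields shadow prices y_test = 8, y_solder = 9.5.
Shadow price of test = 8.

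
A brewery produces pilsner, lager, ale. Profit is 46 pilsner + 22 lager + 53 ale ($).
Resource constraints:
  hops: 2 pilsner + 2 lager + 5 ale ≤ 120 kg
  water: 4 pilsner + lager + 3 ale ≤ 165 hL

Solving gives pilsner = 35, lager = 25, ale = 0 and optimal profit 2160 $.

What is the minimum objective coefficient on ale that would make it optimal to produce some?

Both hops and water are binding at x*.
The binding rows give the dual system: 2·y_hops + 4·y_water = 46 and 2·y_hops + 1·y_water = 22.
→ y_hops = 7 and y_water = 8.
ale enters the basis when its profit ≥ yᵀa₃ = 7·5 + 8·3 = 59.

59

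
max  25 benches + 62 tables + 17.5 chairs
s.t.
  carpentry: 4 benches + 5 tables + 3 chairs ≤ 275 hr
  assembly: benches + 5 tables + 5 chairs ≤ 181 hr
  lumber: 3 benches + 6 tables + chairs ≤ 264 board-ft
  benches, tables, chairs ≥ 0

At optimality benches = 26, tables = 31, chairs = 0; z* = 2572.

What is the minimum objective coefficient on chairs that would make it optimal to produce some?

27

Check each constraint at x*: carpentry 259/275 (slack 16); assembly 181/181 (tight); lumber 264/264 (tight).
Since carpentry is not tight, its dual is 0.
The binding rows give the dual system: 1·y_assembly + 3·y_lumber = 25 and 5·y_assembly + 6·y_lumber = 62.
This yields shadow prices y_assembly = 4, y_lumber = 7.
chairs enters the basis when its profit ≥ yᵀa₃ = 4·5 + 7·1 = 27.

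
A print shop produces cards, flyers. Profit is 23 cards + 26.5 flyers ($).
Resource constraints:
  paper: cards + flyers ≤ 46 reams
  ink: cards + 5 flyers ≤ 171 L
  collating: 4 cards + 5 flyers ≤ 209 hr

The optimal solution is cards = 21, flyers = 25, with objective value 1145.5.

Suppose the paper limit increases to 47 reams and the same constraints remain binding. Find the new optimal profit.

At the optimum: paper uses 46 of 46 (binding); ink uses 146 of 171 (slack = 25); collating uses 209 of 209 (binding).
By complementary slackness, y = 0 for the non-binding constraint.
Dual feasibility on the basic columns requires 1·y_paper + 4·y_collating = 23, 1·y_paper + 5·y_collating = 26.5.
This yields shadow prices y_paper = 9, y_collating = 3.5.
Δz = y_paper·Δb = 9 × (1) = 9, so new z* = 1145.5 + 9 = 1154.5.

1154.5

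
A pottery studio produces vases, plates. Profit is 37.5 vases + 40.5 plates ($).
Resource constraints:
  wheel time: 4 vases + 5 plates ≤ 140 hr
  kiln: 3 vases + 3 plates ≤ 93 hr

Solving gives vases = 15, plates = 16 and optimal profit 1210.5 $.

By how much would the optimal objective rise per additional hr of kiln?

Check each constraint at x*: wheel time 140/140 (tight); kiln 93/93 (tight).
From A_Bᵀ y = c: 4·y_wheel time + 3·y_kiln = 37.5; 5·y_wheel time + 3·y_kiln = 40.5.
→ y_wheel time = 3 and y_kiln = 8.5.
Shadow price of kiln = 8.5.

8.5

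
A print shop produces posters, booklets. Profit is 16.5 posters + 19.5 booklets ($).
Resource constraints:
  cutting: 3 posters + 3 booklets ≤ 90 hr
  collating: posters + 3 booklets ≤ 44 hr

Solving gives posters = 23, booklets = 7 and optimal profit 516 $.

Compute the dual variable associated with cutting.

At the optimum: cutting uses 90 of 90 (binding); collating uses 44 of 44 (binding).
The binding rows give the dual system: 3·y_cutting + 1·y_collating = 16.5 and 3·y_cutting + 3·y_collating = 19.5.
This yields shadow prices y_cutting = 5, y_collating = 1.5.
Shadow price of cutting = 5.

5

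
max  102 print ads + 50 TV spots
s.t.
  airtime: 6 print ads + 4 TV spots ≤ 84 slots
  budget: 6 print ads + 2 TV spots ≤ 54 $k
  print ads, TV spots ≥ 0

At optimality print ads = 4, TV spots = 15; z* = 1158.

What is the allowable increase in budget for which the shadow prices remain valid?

Binding constraints: airtime, budget. The basis is B = [[6,4],[6,2]] with det -12.
Per unit increase in budget, x* moves by d = (0.3333, -0.5).
The basis stays optimal until TV spots reaches 0; allowable increase = 30 $k.

30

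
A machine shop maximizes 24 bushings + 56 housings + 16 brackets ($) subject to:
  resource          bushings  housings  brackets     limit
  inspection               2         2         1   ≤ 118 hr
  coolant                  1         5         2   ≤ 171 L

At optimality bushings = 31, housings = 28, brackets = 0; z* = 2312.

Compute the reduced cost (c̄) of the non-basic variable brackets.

At the optimum: inspection uses 118 of 118 (binding); coolant uses 171 of 171 (binding).
Dual feasibility on the basic columns requires 2·y_inspection + 1·y_coolant = 24, 2·y_inspection + 5·y_coolant = 56.
→ y_inspection = 8 and y_coolant = 8.
Reduced cost of brackets: c₃ − yᵀa₃ = 16 − (8·1 + 8·2) = 16 − 24 = -8.

-8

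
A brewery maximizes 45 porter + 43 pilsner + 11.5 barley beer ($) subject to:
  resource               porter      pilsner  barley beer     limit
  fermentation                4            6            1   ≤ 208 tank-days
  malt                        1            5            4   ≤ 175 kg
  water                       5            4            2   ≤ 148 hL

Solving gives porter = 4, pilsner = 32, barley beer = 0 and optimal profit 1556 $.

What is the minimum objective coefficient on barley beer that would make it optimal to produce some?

16.5

At the optimum: fermentation uses 208 of 208 (binding); malt uses 164 of 175 (slack = 11); water uses 148 of 148 (binding).
Slack constraints have shadow price 0 (complementary slackness).
From A_Bᵀ y = c: 4·y_fermentation + 5·y_water = 45; 6·y_fermentation + 4·y_water = 43.
→ y_fermentation = 2.5 and y_water = 7.
barley beer enters the basis when its profit ≥ yᵀa₃ = 2.5·1 + 7·2 = 16.5.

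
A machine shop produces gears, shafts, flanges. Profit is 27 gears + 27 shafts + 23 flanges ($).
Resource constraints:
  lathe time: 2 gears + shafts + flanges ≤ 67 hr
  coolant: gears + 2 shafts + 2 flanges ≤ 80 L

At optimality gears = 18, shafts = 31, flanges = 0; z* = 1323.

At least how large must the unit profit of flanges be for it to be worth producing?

Both lathe time and coolant are binding at x*.
The binding rows give the dual system: 2·y_lathe time + 1·y_coolant = 27 and 1·y_lathe time + 2·y_coolant = 27.
→ y_lathe time = 9 and y_coolant = 9.
flanges enters the basis when its profit ≥ yᵀa₃ = 9·1 + 9·2 = 27.

27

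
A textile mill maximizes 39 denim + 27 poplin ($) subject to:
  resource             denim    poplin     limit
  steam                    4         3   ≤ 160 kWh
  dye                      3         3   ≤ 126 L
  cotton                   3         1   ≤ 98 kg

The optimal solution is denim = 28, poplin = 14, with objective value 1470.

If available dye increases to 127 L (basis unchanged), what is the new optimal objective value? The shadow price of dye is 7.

Δb = 1, so new z* = 1470 + (7)·(1) = 1470 + 7 = 1477.

1477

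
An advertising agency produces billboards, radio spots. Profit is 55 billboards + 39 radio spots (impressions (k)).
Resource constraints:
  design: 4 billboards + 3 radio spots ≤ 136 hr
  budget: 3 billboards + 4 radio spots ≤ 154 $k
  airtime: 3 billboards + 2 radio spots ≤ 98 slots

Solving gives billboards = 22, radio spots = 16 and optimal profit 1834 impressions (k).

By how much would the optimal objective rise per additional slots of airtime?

Binding: design and airtime. Non-binding: budget (24 unused).
Slack constraints have shadow price 0 (complementary slackness).
The binding rows give the dual system: 4·y_design + 3·y_airtime = 55 and 3·y_design + 2·y_airtime = 39.
Solving: y_design = 7, y_airtime = 9.
Shadow price of airtime = 9.

9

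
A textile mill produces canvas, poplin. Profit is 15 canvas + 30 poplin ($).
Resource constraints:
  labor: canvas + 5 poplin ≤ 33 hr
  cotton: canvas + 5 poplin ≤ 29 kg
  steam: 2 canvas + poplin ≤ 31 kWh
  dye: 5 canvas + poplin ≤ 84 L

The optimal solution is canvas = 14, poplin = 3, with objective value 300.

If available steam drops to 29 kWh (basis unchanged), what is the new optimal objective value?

290

Binding: cotton and steam. Non-binding: labor (4 unused), dye (11 unused).
By complementary slackness, y = 0 for the non-binding constraints.
Dual feasibility on the basic columns requires 1·y_cotton + 2·y_steam = 15, 5·y_cotton + 1·y_steam = 30.
→ y_cotton = 5 and y_steam = 5.
Δz = y_steam·Δb = 5 × (-2) = -10, so new z* = 300 − 10 = 290.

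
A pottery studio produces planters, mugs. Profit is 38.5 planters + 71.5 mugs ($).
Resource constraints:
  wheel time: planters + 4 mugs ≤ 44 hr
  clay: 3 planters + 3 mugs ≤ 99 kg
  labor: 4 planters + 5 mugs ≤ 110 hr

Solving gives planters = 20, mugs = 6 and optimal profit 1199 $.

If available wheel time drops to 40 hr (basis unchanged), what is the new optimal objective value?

1165

Binding: wheel time and labor. Non-binding: clay (21 unused).
Slack constraints have shadow price 0 (complementary slackness).
Dual feasibility on the basic columns requires 1·y_wheel time + 4·y_labor = 38.5, 4·y_wheel time + 5·y_labor = 71.5.
→ y_wheel time = 8.5 and y_labor = 7.5.
Δz = y_wheel time·Δb = 8.5 × (-4) = -34, so new z* = 1199 − 34 = 1165.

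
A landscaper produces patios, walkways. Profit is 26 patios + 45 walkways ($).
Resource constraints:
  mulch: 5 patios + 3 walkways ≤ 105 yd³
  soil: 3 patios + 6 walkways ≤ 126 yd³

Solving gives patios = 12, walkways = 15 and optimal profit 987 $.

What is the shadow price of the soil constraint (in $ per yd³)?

Both mulch and soil are binding at x*.
From A_Bᵀ y = c: 5·y_mulch + 3·y_soil = 26; 3·y_mulch + 6·y_soil = 45.
Solving: y_mulch = 1, y_soil = 7.
Shadow price of soil = 7.

7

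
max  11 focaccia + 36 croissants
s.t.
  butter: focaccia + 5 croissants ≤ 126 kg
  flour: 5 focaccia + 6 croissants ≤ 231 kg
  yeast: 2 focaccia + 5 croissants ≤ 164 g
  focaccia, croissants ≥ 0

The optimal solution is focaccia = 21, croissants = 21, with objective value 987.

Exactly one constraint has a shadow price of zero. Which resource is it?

yeast

butter: 126/126 (binding)
flour: 231/231 (binding)
yeast: 147/164 (slack 17)
By complementary slackness, a constraint with positive slack has shadow price 0 → yeast.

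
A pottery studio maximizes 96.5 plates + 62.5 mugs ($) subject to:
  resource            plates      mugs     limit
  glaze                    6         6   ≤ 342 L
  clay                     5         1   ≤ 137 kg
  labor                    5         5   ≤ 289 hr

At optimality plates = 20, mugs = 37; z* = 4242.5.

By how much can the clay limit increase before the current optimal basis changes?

Binding constraints: glaze, clay. The basis is B = [[6,6],[5,1]] with det -24.
Per unit increase in clay, x* moves by d = (0.25, -0.25).
The basis stays optimal until mugs reaches 0; allowable increase = 148 kg.

148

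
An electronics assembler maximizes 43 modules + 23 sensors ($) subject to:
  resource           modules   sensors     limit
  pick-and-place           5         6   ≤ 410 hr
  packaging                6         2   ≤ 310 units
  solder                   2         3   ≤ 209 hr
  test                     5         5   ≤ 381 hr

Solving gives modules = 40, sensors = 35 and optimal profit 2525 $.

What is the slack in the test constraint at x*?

6

test used = 5·40 + 5·35 = 375; slack = 381 − 375 = 6.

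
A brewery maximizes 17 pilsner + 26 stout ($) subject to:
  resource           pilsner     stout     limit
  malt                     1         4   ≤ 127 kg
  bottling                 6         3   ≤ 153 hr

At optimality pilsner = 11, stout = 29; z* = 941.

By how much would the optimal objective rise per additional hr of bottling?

2

Check each constraint at x*: malt 127/127 (tight); bottling 153/153 (tight).
Dual feasibility on the basic columns requires 1·y_malt + 6·y_bottling = 17, 4·y_malt + 3·y_bottling = 26.
Solving: y_malt = 5, y_bottling = 2.
Shadow price of bottling = 2.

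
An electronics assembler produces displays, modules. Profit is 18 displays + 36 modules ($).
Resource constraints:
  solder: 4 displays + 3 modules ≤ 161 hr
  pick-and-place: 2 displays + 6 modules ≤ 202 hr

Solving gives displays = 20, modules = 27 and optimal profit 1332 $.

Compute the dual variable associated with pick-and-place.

Check each constraint at x*: solder 161/161 (tight); pick-and-place 202/202 (tight).
The binding rows give the dual system: 4·y_solder + 2·y_pick-and-place = 18 and 3·y_solder + 6·y_pick-and-place = 36.
This yields shadow prices y_solder = 2, y_pick-and-place = 5.
Shadow price of pick-and-place = 5.

5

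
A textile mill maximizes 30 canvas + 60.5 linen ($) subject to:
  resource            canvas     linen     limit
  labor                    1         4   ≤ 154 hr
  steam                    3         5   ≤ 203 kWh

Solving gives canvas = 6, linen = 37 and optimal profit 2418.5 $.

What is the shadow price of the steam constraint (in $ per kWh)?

8.5

Both labor and steam are binding at x*.
From A_Bᵀ y = c: 1·y_labor + 3·y_steam = 30; 4·y_labor + 5·y_steam = 60.5.
→ y_labor = 4.5 and y_steam = 8.5.
Shadow price of steam = 8.5.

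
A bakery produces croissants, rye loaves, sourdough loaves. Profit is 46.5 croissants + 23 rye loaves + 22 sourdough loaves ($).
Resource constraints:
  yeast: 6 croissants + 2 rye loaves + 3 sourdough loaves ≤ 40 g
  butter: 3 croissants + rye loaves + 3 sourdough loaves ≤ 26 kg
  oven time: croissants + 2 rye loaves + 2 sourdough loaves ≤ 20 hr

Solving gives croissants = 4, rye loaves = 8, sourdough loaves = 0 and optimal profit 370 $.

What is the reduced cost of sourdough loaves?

At the optimum: yeast uses 40 of 40 (binding); butter uses 20 of 26 (slack = 6); oven time uses 20 of 20 (binding).
Since butter is not tight, its dual is 0.
From A_Bᵀ y = c: 6·y_yeast + 1·y_oven time = 46.5; 2·y_yeast + 2·y_oven time = 23.
→ y_yeast = 7 and y_oven time = 4.5.
Reduced cost of sourdough loaves: c₃ − yᵀa₃ = 22 − (7·3 + 4.5·2) = 22 − 30 = -8.

-8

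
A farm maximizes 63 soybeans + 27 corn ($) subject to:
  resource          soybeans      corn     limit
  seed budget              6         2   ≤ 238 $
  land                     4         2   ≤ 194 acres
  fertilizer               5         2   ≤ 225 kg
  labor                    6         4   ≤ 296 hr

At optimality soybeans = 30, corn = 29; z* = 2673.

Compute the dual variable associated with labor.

Check each constraint at x*: seed budget 238/238 (tight); land 178/194 (slack 16); fertilizer 208/225 (slack 17); labor 296/296 (tight).
Slack constraints have shadow price 0 (complementary slackness).
Dual feasibility on the basic columns requires 6·y_seed budget + 6·y_labor = 63, 2·y_seed budget + 4·y_labor = 27.
This yields shadow prices y_seed budget = 7.5, y_labor = 3.
Shadow price of labor = 3.

3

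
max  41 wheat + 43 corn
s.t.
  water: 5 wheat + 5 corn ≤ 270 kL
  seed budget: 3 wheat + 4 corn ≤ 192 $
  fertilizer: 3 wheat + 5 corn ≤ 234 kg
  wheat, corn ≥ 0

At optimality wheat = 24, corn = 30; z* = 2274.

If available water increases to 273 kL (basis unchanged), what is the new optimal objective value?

2295

Check each constraint at x*: water 270/270 (tight); seed budget 192/192 (tight); fertilizer 222/234 (slack 12).
Slack constraints have shadow price 0 (complementary slackness).
Dual feasibility on the basic columns requires 5·y_water + 3·y_seed budget = 41, 5·y_water + 4·y_seed budget = 43.
This yields shadow prices y_water = 7, y_seed budget = 2.
Δz = y_water·Δb = 7 × (3) = 21, so new z* = 2274 + 21 = 2295.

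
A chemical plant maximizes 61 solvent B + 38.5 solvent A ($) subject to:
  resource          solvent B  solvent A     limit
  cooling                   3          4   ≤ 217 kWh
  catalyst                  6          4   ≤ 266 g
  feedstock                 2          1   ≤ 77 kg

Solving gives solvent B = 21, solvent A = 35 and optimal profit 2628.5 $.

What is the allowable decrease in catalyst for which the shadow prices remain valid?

Binding constraints: catalyst, feedstock. The basis is B = [[6,4],[2,1]] with det -2.
Per unit decrease in catalyst, x* moves by d = (0.5, -1).
The basis stays optimal until solvent A reaches 0; allowable decrease = 35 g.

35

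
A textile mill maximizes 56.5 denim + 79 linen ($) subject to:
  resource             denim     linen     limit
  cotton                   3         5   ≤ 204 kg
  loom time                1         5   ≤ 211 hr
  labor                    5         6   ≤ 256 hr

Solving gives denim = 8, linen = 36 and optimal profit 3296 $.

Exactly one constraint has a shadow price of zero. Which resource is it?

loom time

cotton: 204/204 (binding)
loom time: 188/211 (slack 23)
labor: 256/256 (binding)
By complementary slackness, a constraint with positive slack has shadow price 0 → loom time.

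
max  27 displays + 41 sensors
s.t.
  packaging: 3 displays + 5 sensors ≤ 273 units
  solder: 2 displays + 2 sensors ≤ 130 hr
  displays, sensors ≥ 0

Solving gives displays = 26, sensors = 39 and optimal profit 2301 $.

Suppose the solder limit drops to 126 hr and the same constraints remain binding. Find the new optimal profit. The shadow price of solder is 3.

2289

Δb = -4, so new z* = 2301 + (3)·(-4) = 2301 − 12 = 2289.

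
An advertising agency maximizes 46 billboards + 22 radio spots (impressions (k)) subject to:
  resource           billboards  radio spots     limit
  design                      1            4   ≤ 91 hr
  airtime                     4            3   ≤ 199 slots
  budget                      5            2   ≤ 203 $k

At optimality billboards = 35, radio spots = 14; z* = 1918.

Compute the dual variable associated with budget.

At the optimum: design uses 91 of 91 (binding); airtime uses 182 of 199 (slack = 17); budget uses 203 of 203 (binding).
Since airtime is not tight, its dual is 0.
Dual feasibility on the basic columns requires 1·y_design + 5·y_budget = 46, 4·y_design + 2·y_budget = 22.
→ y_design = 1 and y_budget = 9.
Shadow price of budget = 9.

9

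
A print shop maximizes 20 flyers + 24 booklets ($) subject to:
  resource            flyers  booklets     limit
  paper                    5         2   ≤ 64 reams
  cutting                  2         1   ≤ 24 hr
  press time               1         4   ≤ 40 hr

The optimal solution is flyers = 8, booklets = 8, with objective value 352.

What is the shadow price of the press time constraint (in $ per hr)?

4

Check each constraint at x*: paper 56/64 (slack 8); cutting 24/24 (tight); press time 40/40 (tight).
By complementary slackness, y = 0 for the non-binding constraint.
The binding rows give the dual system: 2·y_cutting + 1·y_press time = 20 and 1·y_cutting + 4·y_press time = 24.
This yields shadow prices y_cutting = 8, y_press time = 4.
Shadow price of press time = 4.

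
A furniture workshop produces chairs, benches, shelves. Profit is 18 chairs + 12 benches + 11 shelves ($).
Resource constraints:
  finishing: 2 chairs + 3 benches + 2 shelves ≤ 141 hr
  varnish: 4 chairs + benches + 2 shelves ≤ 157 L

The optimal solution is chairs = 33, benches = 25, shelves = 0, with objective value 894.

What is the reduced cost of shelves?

Check each constraint at x*: finishing 141/141 (tight); varnish 157/157 (tight).
Dual feasibility on the basic columns requires 2·y_finishing + 4·y_varnish = 18, 3·y_finishing + 1·y_varnish = 12.
Solving: y_finishing = 3, y_varnish = 3.
Reduced cost of shelves: c₃ − yᵀa₃ = 11 − (3·2 + 3·2) = 11 − 12 = -1.

-1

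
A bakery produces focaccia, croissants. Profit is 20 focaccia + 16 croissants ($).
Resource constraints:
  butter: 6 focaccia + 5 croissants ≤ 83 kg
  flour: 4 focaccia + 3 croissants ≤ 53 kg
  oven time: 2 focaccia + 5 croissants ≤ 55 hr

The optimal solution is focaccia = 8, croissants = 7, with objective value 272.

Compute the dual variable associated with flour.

2

At the optimum: butter uses 83 of 83 (binding); flour uses 53 of 53 (binding); oven time uses 51 of 55 (slack = 4).
Since oven time is not tight, its dual is 0.
Dual feasibility on the basic columns requires 6·y_butter + 4·y_flour = 20, 5·y_butter + 3·y_flour = 16.
This yields shadow prices y_butter = 2, y_flour = 2.
Shadow price of flour = 2.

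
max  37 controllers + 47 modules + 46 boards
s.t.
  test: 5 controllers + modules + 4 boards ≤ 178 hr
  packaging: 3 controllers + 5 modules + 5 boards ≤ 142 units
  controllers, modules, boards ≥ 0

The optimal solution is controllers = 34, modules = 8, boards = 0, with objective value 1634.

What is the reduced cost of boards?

Both test and packaging are binding at x*.
From A_Bᵀ y = c: 5·y_test + 3·y_packaging = 37; 1·y_test + 5·y_packaging = 47.
Solving: y_test = 2, y_packaging = 9.
Reduced cost of boards: c₃ − yᵀa₃ = 46 − (2·4 + 9·5) = 46 − 53 = -7.

-7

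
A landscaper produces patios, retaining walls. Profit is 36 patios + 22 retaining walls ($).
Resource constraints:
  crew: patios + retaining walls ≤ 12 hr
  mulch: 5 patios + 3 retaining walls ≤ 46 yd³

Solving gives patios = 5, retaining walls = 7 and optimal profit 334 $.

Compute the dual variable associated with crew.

1

At the optimum: crew uses 12 of 12 (binding); mulch uses 46 of 46 (binding).
From A_Bᵀ y = c: 1·y_crew + 5·y_mulch = 36; 1·y_crew + 3·y_mulch = 22.
→ y_crew = 1 and y_mulch = 7.
Shadow price of crew = 1.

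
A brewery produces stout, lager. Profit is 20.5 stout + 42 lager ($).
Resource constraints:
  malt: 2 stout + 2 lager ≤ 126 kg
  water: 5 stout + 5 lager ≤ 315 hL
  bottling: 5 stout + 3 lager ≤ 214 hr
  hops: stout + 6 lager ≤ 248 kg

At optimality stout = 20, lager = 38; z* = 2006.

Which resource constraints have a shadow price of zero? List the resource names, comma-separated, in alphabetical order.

malt: 116/126 (slack 10)
water: 290/315 (slack 25)
bottling: 214/214 (binding)
hops: 248/248 (binding)
By complementary slackness, a constraint with positive slack has shadow price 0 → malt, water.

malt, water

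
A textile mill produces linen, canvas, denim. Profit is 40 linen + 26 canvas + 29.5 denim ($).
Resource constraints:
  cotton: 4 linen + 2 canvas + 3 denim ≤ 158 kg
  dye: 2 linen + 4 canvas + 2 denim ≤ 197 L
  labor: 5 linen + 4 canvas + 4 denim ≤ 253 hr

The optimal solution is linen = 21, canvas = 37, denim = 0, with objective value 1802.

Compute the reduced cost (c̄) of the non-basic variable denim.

-1.5

At the optimum: cotton uses 158 of 158 (binding); dye uses 190 of 197 (slack = 7); labor uses 253 of 253 (binding).
Since dye is not tight, its dual is 0.
Dual feasibility on the basic columns requires 4·y_cotton + 5·y_labor = 40, 2·y_cotton + 4·y_labor = 26.
Solving: y_cotton = 5, y_labor = 4.
Reduced cost of denim: c₃ − yᵀa₃ = 29.5 − (5·3 + 4·4) = 29.5 − 31 = -1.5.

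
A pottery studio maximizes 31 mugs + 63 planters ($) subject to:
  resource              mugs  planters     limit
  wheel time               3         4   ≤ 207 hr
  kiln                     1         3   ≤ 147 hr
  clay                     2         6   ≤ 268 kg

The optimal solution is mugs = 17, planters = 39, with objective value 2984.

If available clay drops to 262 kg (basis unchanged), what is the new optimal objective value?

Check each constraint at x*: wheel time 207/207 (tight); kiln 134/147 (slack 13); clay 268/268 (tight).
By complementary slackness, y = 0 for the non-binding constraint.
Dual feasibility on the basic columns requires 3·y_wheel time + 2·y_clay = 31, 4·y_wheel time + 6·y_clay = 63.
→ y_wheel time = 6 and y_clay = 6.5.
Δz = y_clay·Δb = 6.5 × (-6) = -39, so new z* = 2984 − 39 = 2945.

2945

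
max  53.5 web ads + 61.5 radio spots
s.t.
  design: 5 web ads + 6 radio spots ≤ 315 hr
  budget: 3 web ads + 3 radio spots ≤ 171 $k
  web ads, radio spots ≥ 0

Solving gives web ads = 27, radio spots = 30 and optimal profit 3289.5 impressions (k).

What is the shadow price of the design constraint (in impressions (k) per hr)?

8

At the optimum: design uses 315 of 315 (binding); budget uses 171 of 171 (binding).
Dual feasibility on the basic columns requires 5·y_design + 3·y_budget = 53.5, 6·y_design + 3·y_budget = 61.5.
→ y_design = 8 and y_budget = 4.5.
Shadow price of design = 8.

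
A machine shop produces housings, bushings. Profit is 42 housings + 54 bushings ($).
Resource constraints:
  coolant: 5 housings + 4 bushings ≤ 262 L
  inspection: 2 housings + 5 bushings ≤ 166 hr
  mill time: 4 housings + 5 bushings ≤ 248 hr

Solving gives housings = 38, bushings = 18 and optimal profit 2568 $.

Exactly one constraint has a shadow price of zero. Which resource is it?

mill time

coolant: 262/262 (binding)
inspection: 166/166 (binding)
mill time: 242/248 (slack 6)
By complementary slackness, a constraint with positive slack has shadow price 0 → mill time.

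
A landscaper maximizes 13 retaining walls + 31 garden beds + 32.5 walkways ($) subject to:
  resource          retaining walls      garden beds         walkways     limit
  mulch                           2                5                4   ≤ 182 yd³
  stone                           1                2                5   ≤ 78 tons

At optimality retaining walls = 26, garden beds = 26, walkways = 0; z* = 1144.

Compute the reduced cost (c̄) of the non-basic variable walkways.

At the optimum: mulch uses 182 of 182 (binding); stone uses 78 of 78 (binding).
From A_Bᵀ y = c: 2·y_mulch + 1·y_stone = 13; 5·y_mulch + 2·y_stone = 31.
Solving: y_mulch = 5, y_stone = 3.
Reduced cost of walkways: c₃ − yᵀa₃ = 32.5 − (5·4 + 3·5) = 32.5 − 35 = -2.5.

-2.5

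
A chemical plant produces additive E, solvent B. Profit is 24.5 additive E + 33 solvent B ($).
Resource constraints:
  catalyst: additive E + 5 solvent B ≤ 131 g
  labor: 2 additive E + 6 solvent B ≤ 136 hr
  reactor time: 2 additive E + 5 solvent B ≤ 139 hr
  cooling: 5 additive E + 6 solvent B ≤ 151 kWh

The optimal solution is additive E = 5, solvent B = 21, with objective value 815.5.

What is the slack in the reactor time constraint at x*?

reactor time used = 2·5 + 5·21 = 115; slack = 139 − 115 = 24.

24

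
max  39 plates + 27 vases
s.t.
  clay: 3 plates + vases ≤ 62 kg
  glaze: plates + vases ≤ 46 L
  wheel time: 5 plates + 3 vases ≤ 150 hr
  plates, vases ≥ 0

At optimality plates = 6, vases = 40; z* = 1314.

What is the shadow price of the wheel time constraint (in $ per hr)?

At the optimum: clay uses 58 of 62 (slack = 4); glaze uses 46 of 46 (binding); wheel time uses 150 of 150 (binding).
By complementary slackness, y = 0 for the non-binding constraint.
From A_Bᵀ y = c: 1·y_glaze + 5·y_wheel time = 39; 1·y_glaze + 3·y_wheel time = 27.
→ y_glaze = 9 and y_wheel time = 6.
Shadow price of wheel time = 6.

6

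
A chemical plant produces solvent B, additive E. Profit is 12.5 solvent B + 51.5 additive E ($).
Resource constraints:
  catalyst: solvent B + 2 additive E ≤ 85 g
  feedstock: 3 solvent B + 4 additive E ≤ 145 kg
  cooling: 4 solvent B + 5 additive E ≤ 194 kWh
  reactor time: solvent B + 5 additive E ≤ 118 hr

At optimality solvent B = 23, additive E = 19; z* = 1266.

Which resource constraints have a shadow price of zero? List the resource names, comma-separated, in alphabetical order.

catalyst, cooling

catalyst: 61/85 (slack 24)
feedstock: 145/145 (binding)
cooling: 187/194 (slack 7)
reactor time: 118/118 (binding)
By complementary slackness, a constraint with positive slack has shadow price 0 → catalyst, cooling.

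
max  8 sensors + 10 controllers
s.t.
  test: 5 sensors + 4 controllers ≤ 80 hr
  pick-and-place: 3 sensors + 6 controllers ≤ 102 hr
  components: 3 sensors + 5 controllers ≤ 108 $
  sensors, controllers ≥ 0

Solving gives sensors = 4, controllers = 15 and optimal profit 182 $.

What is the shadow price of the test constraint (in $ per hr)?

1

Check each constraint at x*: test 80/80 (tight); pick-and-place 102/102 (tight); components 87/108 (slack 21).
Slack constraints have shadow price 0 (complementary slackness).
The binding rows give the dual system: 5·y_test + 3·y_pick-and-place = 8 and 4·y_test + 6·y_pick-and-place = 10.
Solving: y_test = 1, y_pick-and-place = 1.
Shadow price of test = 1.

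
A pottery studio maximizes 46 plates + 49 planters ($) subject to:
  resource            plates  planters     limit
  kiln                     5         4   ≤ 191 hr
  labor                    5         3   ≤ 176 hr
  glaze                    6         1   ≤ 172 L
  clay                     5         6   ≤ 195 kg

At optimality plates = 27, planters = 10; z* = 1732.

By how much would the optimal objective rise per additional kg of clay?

Check each constraint at x*: kiln 175/191 (slack 16); labor 165/176 (slack 11); glaze 172/172 (tight); clay 195/195 (tight).
By complementary slackness, y = 0 for the non-binding constraints.
Dual feasibility on the basic columns requires 6·y_glaze + 5·y_clay = 46, 1·y_glaze + 6·y_clay = 49.
This yields shadow prices y_glaze = 1, y_clay = 8.
Shadow price of clay = 8.

8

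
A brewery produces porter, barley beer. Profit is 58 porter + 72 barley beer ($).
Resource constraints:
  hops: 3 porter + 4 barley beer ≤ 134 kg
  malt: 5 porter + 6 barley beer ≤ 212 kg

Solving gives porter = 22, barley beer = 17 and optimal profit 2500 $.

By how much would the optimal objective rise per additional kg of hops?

6

At the optimum: hops uses 134 of 134 (binding); malt uses 212 of 212 (binding).
Dual feasibility on the basic columns requires 3·y_hops + 5·y_malt = 58, 4·y_hops + 6·y_malt = 72.
→ y_hops = 6 and y_malt = 8.
Shadow price of hops = 6.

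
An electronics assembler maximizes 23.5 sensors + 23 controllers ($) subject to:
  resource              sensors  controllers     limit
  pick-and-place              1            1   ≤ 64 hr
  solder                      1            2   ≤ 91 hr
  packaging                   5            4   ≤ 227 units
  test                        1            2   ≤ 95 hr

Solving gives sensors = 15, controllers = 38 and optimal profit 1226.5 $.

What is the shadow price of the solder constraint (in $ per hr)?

3.5

Check each constraint at x*: pick-and-place 53/64 (slack 11); solder 91/91 (tight); packaging 227/227 (tight); test 91/95 (slack 4).
By complementary slackness, y = 0 for the non-binding constraints.
From A_Bᵀ y = c: 1·y_solder + 5·y_packaging = 23.5; 2·y_solder + 4·y_packaging = 23.
→ y_solder = 3.5 and y_packaging = 4.
Shadow price of solder = 3.5.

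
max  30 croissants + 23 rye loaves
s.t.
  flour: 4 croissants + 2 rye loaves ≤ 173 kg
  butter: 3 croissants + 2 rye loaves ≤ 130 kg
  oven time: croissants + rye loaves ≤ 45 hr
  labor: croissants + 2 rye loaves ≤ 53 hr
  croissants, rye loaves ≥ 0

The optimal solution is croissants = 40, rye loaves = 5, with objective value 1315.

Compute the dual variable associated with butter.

At the optimum: flour uses 170 of 173 (slack = 3); butter uses 130 of 130 (binding); oven time uses 45 of 45 (binding); labor uses 50 of 53 (slack = 3).
Slack constraints have shadow price 0 (complementary slackness).
The binding rows give the dual system: 3·y_butter + 1·y_oven time = 30 and 2·y_butter + 1·y_oven time = 23.
→ y_butter = 7 and y_oven time = 9.
Shadow price of butter = 7.

7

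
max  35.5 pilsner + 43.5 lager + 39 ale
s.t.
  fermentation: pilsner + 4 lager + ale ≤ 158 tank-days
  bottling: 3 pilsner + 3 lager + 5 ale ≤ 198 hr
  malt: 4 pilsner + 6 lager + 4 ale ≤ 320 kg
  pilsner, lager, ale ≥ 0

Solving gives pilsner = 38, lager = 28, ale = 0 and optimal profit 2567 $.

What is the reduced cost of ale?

At the optimum: fermentation uses 150 of 158 (slack = 8); bottling uses 198 of 198 (binding); malt uses 320 of 320 (binding).
By complementary slackness, y = 0 for the non-binding constraint.
Dual feasibility on the basic columns requires 3·y_bottling + 4·y_malt = 35.5, 3·y_bottling + 6·y_malt = 43.5.
This yields shadow prices y_bottling = 6.5, y_malt = 4.
Reduced cost of ale: c₃ − yᵀa₃ = 39 − (6.5·5 + 4·4) = 39 − 48.5 = -9.5.

-9.5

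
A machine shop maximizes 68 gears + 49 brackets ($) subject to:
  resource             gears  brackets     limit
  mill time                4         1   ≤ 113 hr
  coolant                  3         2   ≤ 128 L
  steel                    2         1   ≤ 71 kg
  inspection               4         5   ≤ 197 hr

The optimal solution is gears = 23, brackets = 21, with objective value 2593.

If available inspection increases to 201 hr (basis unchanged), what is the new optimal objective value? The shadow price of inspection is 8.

Δb = 4, so new z* = 2593 + (8)·(4) = 2593 + 32 = 2625.

2625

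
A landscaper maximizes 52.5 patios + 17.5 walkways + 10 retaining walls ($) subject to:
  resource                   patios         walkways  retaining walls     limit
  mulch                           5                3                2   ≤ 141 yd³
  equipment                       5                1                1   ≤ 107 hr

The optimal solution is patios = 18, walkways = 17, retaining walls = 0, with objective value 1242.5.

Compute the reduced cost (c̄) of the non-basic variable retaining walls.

Check each constraint at x*: mulch 141/141 (tight); equipment 107/107 (tight).
The binding rows give the dual system: 5·y_mulch + 5·y_equipment = 52.5 and 3·y_mulch + 1·y_equipment = 17.5.
Solving: y_mulch = 3.5, y_equipment = 7.
Reduced cost of retaining walls: c₃ − yᵀa₃ = 10 − (3.5·2 + 7·1) = 10 − 14 = -4.

-4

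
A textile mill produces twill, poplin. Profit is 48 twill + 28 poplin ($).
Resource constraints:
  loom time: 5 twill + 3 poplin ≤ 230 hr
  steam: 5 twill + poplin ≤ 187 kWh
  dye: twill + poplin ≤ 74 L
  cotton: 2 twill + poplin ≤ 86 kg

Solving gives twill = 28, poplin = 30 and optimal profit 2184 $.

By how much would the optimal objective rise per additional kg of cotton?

Binding: loom time and cotton. Non-binding: steam (17 unused), dye (16 unused).
Slack constraints have shadow price 0 (complementary slackness).
The binding rows give the dual system: 5·y_loom time + 2·y_cotton = 48 and 3·y_loom time + 1·y_cotton = 28.
This yields shadow prices y_loom time = 8, y_cotton = 4.
Shadow price of cotton = 4.

4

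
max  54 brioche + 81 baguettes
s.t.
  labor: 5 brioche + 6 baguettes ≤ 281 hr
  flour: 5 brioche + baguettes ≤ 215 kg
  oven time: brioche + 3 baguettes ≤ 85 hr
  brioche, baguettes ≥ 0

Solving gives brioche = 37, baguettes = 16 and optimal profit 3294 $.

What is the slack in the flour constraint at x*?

14

flour used = 5·37 + 1·16 = 201; slack = 215 − 201 = 14.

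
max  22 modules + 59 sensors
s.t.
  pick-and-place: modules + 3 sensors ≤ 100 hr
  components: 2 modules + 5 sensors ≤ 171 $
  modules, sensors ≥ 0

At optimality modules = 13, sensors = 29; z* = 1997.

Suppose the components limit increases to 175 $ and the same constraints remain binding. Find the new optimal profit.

At the optimum: pick-and-place uses 100 of 100 (binding); components uses 171 of 171 (binding).
From A_Bᵀ y = c: 1·y_pick-and-place + 2·y_components = 22; 3·y_pick-and-place + 5·y_components = 59.
This yields shadow prices y_pick-and-place = 8, y_components = 7.
Δz = y_components·Δb = 7 × (4) = 28, so new z* = 1997 + 28 = 2025.

2025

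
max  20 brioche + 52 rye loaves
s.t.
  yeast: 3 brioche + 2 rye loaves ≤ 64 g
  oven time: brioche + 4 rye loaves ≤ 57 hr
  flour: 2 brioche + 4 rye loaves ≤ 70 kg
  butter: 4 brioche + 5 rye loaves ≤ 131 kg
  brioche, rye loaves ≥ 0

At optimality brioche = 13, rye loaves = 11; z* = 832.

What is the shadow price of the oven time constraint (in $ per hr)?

Binding: oven time and flour. Non-binding: yeast (3 unused), butter (24 unused).
By complementary slackness, y = 0 for the non-binding constraints.
From A_Bᵀ y = c: 1·y_oven time + 2·y_flour = 20; 4·y_oven time + 4·y_flour = 52.
This yields shadow prices y_oven time = 6, y_flour = 7.
Shadow price of oven time = 6.

6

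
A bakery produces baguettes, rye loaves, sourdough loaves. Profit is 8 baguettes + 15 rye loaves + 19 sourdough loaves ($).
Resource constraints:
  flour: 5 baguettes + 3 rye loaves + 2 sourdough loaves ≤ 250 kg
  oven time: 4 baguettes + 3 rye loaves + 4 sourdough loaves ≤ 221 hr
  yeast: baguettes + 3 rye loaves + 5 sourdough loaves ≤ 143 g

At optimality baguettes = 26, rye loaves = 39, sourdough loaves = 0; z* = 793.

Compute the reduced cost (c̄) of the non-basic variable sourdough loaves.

-5

At the optimum: flour uses 247 of 250 (slack = 3); oven time uses 221 of 221 (binding); yeast uses 143 of 143 (binding).
By complementary slackness, y = 0 for the non-binding constraint.
The binding rows give the dual system: 4·y_oven time + 1·y_yeast = 8 and 3·y_oven time + 3·y_yeast = 15.
→ y_oven time = 1 and y_yeast = 4.
Reduced cost of sourdough loaves: c₃ − yᵀa₃ = 19 − (1·4 + 4·5) = 19 − 24 = -5.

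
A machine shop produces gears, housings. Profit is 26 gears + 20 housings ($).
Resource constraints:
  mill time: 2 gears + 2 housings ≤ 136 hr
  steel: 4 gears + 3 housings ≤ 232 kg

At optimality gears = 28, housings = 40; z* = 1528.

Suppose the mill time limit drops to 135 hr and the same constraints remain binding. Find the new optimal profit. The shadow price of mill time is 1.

1527

Δb = -1, so new z* = 1528 + (1)·(-1) = 1528 − 1 = 1527.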